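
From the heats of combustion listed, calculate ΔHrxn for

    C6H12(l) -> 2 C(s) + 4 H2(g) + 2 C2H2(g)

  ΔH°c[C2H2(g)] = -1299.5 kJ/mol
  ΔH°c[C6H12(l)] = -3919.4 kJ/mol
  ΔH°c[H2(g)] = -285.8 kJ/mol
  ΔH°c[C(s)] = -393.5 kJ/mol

ΔHrxn = 609.8 kJ/mol

With combustion enthalpies, reactants minus products:
= [1·(-3919.4)] − [2·(-393.5) + 4·(-285.8) + 2·(-1299.5)]
= 609.8 kJ/mol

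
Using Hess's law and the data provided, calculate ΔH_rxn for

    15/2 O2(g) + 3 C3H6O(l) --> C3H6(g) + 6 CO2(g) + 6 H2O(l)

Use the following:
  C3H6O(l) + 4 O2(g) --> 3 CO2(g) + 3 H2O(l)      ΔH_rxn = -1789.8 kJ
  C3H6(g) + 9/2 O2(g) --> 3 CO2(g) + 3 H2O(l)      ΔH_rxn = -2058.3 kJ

equation 1 × 3 (scale by 3 for the 3 C3H6O(l)): (3)·(-1789.8) = -5369.4 kJ
equation 2 reversed (reverse to put C3H6(g) on the product side): +2058.3 kJ
ΔH_rxn = (-5369.4) + (+2058.3) = -3311.1 kJ

ΔH_rxn = -3311.1 kJ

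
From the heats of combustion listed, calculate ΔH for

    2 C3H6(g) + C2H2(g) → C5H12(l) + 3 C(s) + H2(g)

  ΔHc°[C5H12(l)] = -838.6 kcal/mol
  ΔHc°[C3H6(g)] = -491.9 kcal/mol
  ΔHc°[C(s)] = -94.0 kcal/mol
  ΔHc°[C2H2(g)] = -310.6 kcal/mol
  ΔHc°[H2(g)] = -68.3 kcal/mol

ΔH = -105.5 kcal/mol

Using ΔH = Σ nΔHc°(reactants) − Σ nΔHc°(products):
= [2·(-491.9) + 1·(-310.6)] − [1·(-838.6) + 3·(-94.0) + 1·(-68.3)]
= -105.5 kcal/mol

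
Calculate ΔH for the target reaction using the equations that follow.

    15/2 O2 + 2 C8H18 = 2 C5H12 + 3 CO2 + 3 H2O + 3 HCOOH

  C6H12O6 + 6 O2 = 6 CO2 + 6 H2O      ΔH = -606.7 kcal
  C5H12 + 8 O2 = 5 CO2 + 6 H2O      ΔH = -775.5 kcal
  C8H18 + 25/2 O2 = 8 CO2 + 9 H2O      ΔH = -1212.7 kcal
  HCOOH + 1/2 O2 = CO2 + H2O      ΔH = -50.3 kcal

equation 1: not needed.
equation 2 reversed and × 2: (-2)·(-775.5) = +1551.0 kcal
equation 3 × 2: (2)·(-1212.7) = -2425.4 kcal
equation 4 reversed and × 3: (-3)·(-50.3) = +150.9 kcal
ΔH = (-2)·(-775.5) + (2)·(-1212.7) + (-3)·(-50.3) = -723.5 kcal

ΔH = -723.5 kcal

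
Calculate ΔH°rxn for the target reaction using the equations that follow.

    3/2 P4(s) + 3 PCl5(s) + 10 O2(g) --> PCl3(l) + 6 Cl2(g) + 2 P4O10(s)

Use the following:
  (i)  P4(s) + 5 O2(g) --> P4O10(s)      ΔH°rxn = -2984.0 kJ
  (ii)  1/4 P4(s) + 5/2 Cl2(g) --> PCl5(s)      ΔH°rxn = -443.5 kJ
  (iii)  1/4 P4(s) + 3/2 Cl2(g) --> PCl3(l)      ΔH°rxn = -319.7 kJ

ΔH°rxn = -4957.2 kJ

(i) × 2: (2)·(-2984.0) = -5968.0 kJ
(ii) reversed and × 3: (-3)·(-443.5) = +1330.5 kJ
(iii) as written: -319.7 kJ
ΔH°rxn = (2)·(-2984.0) + (-3)·(-443.5) + (1)·(-319.7) = -4957.2 kJ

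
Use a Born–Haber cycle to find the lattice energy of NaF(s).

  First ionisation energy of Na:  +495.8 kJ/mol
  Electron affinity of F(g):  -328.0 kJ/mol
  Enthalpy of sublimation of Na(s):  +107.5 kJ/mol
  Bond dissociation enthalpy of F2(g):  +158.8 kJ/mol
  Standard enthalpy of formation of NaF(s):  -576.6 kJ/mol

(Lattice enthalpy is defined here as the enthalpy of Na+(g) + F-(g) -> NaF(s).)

U = -931.3 kJ/mol

ΔHf° = 1·ΔHsub + 1·(ΣIE) + 1/2·D(F2) + 1·EA + U
-576.6 = 1·(+107.5) + 1·(+495.8) + 1/2·(+158.8) + 1·(-328.0) + U
U = -576.6 − (+354.7) = -931.3 kJ/mol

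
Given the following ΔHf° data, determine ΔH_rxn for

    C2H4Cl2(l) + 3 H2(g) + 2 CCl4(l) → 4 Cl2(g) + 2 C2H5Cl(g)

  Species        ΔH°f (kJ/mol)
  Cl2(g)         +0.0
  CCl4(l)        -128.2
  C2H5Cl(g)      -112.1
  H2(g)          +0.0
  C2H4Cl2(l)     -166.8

Products: 4·(+0.0) + 2·(-112.1) = -224.2
Reactants: 1·(-166.8) + 3·(+0.0) + 2·(-128.2) = -423.2
ΔH_rxn = (-224.2) − (-423.2) = 199.0 kJ/mol

ΔH_rxn = 199.0 kJ/mol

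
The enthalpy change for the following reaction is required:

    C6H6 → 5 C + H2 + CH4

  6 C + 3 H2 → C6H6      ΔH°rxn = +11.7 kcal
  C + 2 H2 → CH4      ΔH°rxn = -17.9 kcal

ΔH°rxn = -29.6 kcal

equation 1 reversed (reverse to put C6H6 on the reactant side): -11.7 kcal
equation 2 as written (CH4 already on the product side): -17.9 kcal
ΔH°rxn = (-1)·(+11.7) + (1)·(-17.9) = -29.6 kcal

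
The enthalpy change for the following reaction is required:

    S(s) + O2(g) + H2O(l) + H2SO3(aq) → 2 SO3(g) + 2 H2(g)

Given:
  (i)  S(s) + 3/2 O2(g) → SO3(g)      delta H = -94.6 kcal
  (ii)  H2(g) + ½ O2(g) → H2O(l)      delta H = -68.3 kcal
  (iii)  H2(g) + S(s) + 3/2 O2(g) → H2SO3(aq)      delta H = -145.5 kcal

delta H = 24.6 kcal

(i) × 2: (2)·(-94.6) = -189.2 kcal
(ii) reversed: +68.3 kcal
(iii) reversed: +145.5 kcal
delta H = (-189.2) + (+68.3) + (+145.5) = 24.6 kcal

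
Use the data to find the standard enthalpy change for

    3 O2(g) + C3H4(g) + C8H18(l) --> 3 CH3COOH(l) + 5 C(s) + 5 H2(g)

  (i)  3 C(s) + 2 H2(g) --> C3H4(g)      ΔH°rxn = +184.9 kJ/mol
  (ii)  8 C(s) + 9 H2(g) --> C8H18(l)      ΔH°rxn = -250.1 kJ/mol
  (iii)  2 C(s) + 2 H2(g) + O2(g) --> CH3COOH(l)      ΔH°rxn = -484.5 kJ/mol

ΔH°rxn = -1388.3 kJ/mol

(i) reversed (C3H4(g) must end up as a reactant): -184.9 kJ/mol
(ii) reversed (reverse to put C8H18(l) on the reactant side): +250.1 kJ/mol
(iii) × 3 (scale by 3 for the 3 CH3COOH(l)): (3)·(-484.5) = -1453.5 kJ/mol
Since enthalpy is a state function, ΔH°rxn = (-184.9) + (+250.1) + (-1453.5) = -1388.3 kJ/mol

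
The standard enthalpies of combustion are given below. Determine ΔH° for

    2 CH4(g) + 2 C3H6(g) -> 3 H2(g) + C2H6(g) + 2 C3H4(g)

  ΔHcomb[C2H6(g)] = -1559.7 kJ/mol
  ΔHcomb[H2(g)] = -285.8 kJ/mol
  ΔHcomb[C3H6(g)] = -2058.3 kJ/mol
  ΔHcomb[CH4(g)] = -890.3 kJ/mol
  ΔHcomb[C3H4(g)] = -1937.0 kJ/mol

With combustion enthalpies, reactants minus products:
= [2·(-890.3) + 2·(-2058.3)] − [3·(-285.8) + 1·(-1559.7) + 2·(-1937.0)]
= 393.9 kJ/mol

ΔH° = 393.9 kJ/mol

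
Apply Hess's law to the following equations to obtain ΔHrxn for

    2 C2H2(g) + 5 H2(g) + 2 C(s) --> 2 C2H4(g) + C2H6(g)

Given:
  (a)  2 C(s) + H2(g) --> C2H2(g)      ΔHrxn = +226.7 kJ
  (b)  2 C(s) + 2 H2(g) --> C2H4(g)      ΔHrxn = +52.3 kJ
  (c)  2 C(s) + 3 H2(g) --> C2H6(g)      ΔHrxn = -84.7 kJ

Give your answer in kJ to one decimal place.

ΔHrxn = -433.5 kJ

(a) reversed and × 2 (C2H2(g) must end up as a reactant; ×2 to match 2 C2H2(g) in the target): (-2)·(+226.7) = -453.4 kJ
(b) × 2 (×2 to match 2 C2H4(g) in the target): (2)·(+52.3) = +104.6 kJ
(c) as written (C2H6(g) already on the product side): -84.7 kJ
ΔHrxn = (-453.4) + (+104.6) + (-84.7) = -433.5 kJ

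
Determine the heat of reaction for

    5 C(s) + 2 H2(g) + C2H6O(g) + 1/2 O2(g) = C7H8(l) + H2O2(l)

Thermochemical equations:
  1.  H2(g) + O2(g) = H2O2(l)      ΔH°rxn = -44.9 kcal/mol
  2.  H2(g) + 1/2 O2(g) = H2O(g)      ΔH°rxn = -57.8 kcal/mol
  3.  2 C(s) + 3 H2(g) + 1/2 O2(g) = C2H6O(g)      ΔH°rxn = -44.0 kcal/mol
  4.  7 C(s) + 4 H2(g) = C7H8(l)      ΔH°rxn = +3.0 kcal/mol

ΔH°rxn = 2.1 kcal/mol

eq. 1 as written (H2O2(l) already on the product side): -44.9 kcal/mol
eq. 2: not needed (H2O(g) appears nowhere else).
eq. 3 reversed (reverse to put C2H6O(g) on the reactant side): +44.0 kcal/mol
eq. 4 as written (C7H8(l) already on the product side): +3.0 kcal/mol
ΔH°rxn = (-44.9) + (+44.0) + (+3.0) = 2.1 kcal/mol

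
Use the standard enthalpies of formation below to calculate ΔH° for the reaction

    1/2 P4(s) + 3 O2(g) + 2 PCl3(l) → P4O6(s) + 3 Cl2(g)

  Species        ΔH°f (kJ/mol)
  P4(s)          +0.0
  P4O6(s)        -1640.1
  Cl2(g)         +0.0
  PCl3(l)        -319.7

Products: 1·(-1640.1) + 3·(+0.0) = -1640.1
Reactants: 1/2·(+0.0) + 3·(+0.0) + 2·(-319.7) = -639.4
ΔH° = (-1640.1) − (-639.4) = -1000.7 kJ/mol

ΔH° = -1000.7 kJ/mol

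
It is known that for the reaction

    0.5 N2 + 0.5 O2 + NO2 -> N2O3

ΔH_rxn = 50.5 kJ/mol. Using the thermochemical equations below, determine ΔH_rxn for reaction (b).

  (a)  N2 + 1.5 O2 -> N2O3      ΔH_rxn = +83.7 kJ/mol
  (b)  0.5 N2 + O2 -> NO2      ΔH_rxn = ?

ΔH_rxn = 33.2 kJ/mol

(a) as written (N2O3 already on the product side): +83.7 kJ/mol
(b) reversed (reverse to put NO2 on the reactant side): contributes −x
+50.5 = (+83.7) − x
x = (+50.5 − (+83.7)) / (-1) = 33.2 kJ/mol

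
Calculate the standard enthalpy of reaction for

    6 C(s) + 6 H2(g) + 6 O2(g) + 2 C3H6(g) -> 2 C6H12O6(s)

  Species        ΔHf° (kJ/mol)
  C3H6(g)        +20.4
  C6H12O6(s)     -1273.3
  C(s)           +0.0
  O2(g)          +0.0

Products: 2·(-1273.3) = -2546.6
Reactants: 6·(+0.0) + 6·(+0.0) + 6·(+0.0) + 2·(+20.4) = +40.8
ΔH° = (-2546.6) − (+40.8) = -2587.4 kJ/mol

ΔH° = -2587.4 kJ/mol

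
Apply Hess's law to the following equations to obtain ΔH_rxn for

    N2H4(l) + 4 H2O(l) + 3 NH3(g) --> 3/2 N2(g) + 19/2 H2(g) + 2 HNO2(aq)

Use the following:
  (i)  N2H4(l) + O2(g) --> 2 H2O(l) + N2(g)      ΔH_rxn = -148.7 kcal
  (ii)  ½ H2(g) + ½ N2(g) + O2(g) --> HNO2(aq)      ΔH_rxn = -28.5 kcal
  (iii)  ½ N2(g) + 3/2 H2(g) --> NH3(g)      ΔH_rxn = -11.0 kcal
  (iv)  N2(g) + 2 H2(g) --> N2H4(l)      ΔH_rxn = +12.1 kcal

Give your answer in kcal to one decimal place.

(i) reversed and × 2: (-2)·(-148.7) = +297.4 kcal
(ii) × 2: (2)·(-28.5) = -57.0 kcal
(iii) reversed and × 3: (-3)·(-11.0) = +33.0 kcal
(iv) reversed and × 3: (-3)·(+12.1) = -36.3 kcal
Combining the equations, ΔH_rxn = (+297.4) + (-57.0) + (+33.0) + (-36.3) = 237.1 kcal

ΔH_rxn = 237.1 kcal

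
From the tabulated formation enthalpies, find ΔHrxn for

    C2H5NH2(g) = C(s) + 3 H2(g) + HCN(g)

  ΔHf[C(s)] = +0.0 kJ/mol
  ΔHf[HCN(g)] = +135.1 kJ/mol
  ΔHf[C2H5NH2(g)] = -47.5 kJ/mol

ΔHrxn = 182.6 kJ/mol

ΔH°rxn = Σ nΔHf°(products) − Σ nΔHf°(reactants).
Products: 1·(+0.0) + 3·(+0.0) + 1·(+135.1) = +135.1
Reactants: 1·(-47.5) = -47.5
ΔHrxn = (+135.1) − (-47.5) = 182.6 kJ/mol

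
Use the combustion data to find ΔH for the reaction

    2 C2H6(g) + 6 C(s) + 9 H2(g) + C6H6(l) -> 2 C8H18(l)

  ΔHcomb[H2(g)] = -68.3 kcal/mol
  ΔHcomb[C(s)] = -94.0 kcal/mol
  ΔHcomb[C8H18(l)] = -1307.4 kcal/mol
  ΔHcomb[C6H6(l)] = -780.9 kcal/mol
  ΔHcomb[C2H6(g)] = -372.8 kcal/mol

Using ΔH = Σ nΔHc°(reactants) − Σ nΔHc°(products):
= [2·(-372.8) + 6·(-94.0) + 9·(-68.3) + 1·(-780.9)] − [2·(-1307.4)]
= -90.4 kcal/mol

ΔH = -90.4 kcal/mol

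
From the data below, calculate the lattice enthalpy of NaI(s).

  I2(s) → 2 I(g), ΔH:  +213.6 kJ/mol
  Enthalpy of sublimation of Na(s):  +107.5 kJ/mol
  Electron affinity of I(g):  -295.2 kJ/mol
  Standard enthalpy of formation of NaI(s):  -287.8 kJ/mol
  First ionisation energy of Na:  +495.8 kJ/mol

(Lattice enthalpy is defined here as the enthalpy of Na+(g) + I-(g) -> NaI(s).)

U = -702.7 kJ/mol

ΔHf° = 1·ΔHsub + 1·(ΣIE) + 1/2·D(I2) + 1·EA + U
-287.8 = 1·(+107.5) + 1·(+495.8) + 1/2·(+213.6) + 1·(-295.2) + U
U = -287.8 − (+414.9) = -702.7 kJ/mol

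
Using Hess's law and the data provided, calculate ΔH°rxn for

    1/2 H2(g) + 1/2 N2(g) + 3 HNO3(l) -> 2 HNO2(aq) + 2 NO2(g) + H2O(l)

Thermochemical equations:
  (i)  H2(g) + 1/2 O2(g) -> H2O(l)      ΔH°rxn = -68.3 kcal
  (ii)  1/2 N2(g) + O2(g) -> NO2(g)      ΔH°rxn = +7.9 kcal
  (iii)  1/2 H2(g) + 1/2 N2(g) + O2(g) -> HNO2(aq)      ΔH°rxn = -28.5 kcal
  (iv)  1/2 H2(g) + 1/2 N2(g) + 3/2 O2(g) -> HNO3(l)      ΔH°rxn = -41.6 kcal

ΔH°rxn = 15.3 kcal

(i) as written (H2O(l) already on the product side): -68.3 kcal
(ii) × 2 (scale by 2 for the 2 NO2(g)): (2)·(+7.9) = +15.8 kcal
(iii) × 2 (scale by 2 for the 2 HNO2(aq)): (2)·(-28.5) = -57.0 kcal
(iv) reversed and × 3 (HNO3(l) must end up as a reactant; scale by 3 for the 3 HNO3(l)): (-3)·(-41.6) = +124.8 kcal
Since enthalpy is a state function, ΔH°rxn = (-68.3) + (+15.8) + (-57.0) + (+124.8) = 15.3 kcal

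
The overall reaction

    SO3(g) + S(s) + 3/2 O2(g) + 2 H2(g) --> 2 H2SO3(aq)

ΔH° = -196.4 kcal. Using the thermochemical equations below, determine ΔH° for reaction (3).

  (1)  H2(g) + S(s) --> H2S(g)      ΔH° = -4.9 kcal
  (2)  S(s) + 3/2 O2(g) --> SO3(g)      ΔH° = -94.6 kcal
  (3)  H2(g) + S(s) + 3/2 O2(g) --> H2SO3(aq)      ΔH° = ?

(1): not needed (H2S(g) appears nowhere else).
(2) reversed (reverse to put SO3(g) on the reactant side): +94.6 kcal
(3) × 2 (scale by 2 for the 2 H2SO3(aq)): contributes 2·x
-196.4 = (+94.6) + 2·x
x = (-196.4 − (+94.6)) / (2) = -145.5 kcal

ΔH° = -145.5 kcal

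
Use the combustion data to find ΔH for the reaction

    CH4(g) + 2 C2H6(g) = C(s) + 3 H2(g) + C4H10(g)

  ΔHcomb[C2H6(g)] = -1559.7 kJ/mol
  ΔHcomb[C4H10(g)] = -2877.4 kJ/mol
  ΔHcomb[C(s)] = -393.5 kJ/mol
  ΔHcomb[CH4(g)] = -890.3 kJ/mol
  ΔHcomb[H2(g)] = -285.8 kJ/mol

With combustion enthalpies, reactants minus products:
= [1·(-890.3) + 2·(-1559.7)] − [1·(-393.5) + 3·(-285.8) + 1·(-2877.4)]
= 118.6 kJ/mol

ΔH = 118.6 kJ/mol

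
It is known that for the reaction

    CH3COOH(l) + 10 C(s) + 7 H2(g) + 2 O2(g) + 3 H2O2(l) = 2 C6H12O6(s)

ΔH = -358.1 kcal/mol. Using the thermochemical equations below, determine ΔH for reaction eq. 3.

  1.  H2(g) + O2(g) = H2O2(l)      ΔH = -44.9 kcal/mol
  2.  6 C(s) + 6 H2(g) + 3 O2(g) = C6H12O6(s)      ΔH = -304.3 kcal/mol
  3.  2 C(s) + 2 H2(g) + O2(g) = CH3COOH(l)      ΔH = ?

ΔH = -115.8 kcal/mol

eq. 1 reversed and × 3: (-3)·(-44.9) = +134.7 kcal/mol
eq. 2 × 2: (2)·(-304.3) = -608.6 kcal/mol
eq. 3 reversed: contributes −x
-358.1 = (+134.7) + (-608.6) − x
x = (-358.1 − (-473.9)) / (-1) = -115.8 kcal/mol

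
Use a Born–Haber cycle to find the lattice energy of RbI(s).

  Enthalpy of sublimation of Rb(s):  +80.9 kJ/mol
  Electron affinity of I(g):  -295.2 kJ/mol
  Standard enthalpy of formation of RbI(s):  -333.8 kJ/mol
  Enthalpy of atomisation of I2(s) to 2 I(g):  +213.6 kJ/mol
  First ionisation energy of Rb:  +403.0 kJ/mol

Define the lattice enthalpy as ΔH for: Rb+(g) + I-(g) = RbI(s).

U = -629.3 kJ/mol

ΔHf° = 1·ΔHsub + 1·(ΣIE) + 1/2·D(I2) + 1·EA + U
-333.8 = 1·(+80.9) + 1·(+403.0) + 1/2·(+213.6) + 1·(-295.2) + U
U = -333.8 − (+295.5) = -629.3 kJ/mol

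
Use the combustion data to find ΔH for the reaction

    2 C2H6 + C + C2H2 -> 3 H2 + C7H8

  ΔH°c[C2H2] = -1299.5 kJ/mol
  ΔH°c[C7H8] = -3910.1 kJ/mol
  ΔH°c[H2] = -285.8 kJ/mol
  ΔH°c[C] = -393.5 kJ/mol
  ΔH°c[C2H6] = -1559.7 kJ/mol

Using ΔH = Σ nΔHc°(reactants) − Σ nΔHc°(products):
= [2·(-1559.7) + 1·(-393.5) + 1·(-1299.5)] − [3·(-285.8) + 1·(-3910.1)]
= -44.9 kJ/mol

ΔH = -44.9 kJ/mol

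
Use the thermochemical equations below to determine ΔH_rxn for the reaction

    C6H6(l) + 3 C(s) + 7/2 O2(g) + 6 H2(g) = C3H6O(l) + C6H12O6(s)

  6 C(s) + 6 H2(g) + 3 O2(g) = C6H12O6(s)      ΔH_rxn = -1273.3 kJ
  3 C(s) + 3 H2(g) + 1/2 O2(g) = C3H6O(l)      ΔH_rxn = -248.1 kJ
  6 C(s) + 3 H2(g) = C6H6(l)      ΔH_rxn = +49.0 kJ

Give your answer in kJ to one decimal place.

ΔH_rxn = -1570.4 kJ

equation 1 as written: -1273.3 kJ
equation 2 as written: -248.1 kJ
equation 3 reversed: -49.0 kJ
Since enthalpy is a state function, ΔH_rxn = (1)·(-1273.3) + (1)·(-248.1) + (-1)·(+49.0) = -1570.4 kJ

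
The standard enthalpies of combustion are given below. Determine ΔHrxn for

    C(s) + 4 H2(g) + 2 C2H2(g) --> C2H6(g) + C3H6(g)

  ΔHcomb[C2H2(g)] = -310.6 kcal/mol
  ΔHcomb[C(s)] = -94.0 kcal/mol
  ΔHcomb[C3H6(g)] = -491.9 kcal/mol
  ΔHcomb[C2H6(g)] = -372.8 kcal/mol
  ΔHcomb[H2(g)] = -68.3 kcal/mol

Using ΔH = Σ nΔHc°(reactants) − Σ nΔHc°(products):
= [1·(-94.0) + 4·(-68.3) + 2·(-310.6)] − [1·(-372.8) + 1·(-491.9)]
= -123.7 kcal/mol

ΔHrxn = -123.7 kcal/mol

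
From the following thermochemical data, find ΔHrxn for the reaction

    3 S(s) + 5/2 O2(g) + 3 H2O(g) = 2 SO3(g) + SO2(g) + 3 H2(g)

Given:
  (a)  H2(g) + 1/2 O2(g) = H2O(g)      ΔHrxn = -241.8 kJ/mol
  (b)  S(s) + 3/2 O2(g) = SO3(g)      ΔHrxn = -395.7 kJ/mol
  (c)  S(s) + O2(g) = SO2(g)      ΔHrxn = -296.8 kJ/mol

ΔHrxn = -362.8 kJ/mol

(a) reversed and × 3 (reverse to put H2O(g) on the reactant side; ×3 to match 3 H2O(g) in the target): (-3)·(-241.8) = +725.4 kJ/mol
(b) × 2 (×2 to match 2 SO3(g) in the target): (2)·(-395.7) = -791.4 kJ/mol
(c) as written (SO2(g) already on the product side): -296.8 kJ/mol
Summing the manipulated equations, ΔHrxn = (-3)·(-241.8) + (2)·(-395.7) + (1)·(-296.8) = -362.8 kJ/mol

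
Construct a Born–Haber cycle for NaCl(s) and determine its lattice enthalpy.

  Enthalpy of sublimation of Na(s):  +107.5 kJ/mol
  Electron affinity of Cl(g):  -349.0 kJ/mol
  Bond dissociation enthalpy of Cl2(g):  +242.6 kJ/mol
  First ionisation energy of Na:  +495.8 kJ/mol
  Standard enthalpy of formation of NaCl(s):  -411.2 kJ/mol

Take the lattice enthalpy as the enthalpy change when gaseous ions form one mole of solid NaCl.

U = -786.8 kJ/mol

ΔHf° = 1·ΔHsub + 1·(ΣIE) + 1/2·D(Cl2) + 1·EA + U
-411.2 = 1·(+107.5) + 1·(+495.8) + 1/2·(+242.6) + 1·(-349.0) + U
U = -411.2 − (+375.6) = -786.8 kJ/mol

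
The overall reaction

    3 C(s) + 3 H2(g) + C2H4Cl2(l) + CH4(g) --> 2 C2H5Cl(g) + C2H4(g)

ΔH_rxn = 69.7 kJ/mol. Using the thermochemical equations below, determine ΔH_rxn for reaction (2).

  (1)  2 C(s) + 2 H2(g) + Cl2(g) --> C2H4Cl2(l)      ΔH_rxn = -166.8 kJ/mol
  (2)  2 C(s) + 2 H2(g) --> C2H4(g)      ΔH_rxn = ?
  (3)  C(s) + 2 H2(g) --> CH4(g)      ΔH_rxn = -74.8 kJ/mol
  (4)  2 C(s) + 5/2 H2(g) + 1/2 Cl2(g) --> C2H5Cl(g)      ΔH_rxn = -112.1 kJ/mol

(1) reversed: +166.8 kJ/mol
(2) as written: contributes x
(3) reversed: +74.8 kJ/mol
(4) × 2: (2)·(-112.1) = -224.2 kJ/mol
+69.7 = (+166.8) + (+74.8) + (-224.2) + x
x = (+69.7 − (+17.4)) / (1) = 52.3 kJ/mol

ΔH_rxn = 52.3 kJ/mol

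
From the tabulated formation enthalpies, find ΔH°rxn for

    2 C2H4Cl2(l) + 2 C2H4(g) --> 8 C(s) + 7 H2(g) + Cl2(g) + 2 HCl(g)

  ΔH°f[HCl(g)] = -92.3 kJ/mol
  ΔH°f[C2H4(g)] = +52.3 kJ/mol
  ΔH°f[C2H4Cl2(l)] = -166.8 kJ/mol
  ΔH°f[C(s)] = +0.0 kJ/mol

ΔH°rxn = 44.4 kJ/mol

ΔH°rxn = Σ nΔHf°(products) − Σ nΔHf°(reactants).
Products: 8·(+0.0) + 7·(+0.0) + 1·(+0.0) + 2·(-92.3) = -184.6
Reactants: 2·(-166.8) + 2·(+52.3) = -229.0
ΔH°rxn = (-184.6) − (-229.0) = 44.4 kJ/mol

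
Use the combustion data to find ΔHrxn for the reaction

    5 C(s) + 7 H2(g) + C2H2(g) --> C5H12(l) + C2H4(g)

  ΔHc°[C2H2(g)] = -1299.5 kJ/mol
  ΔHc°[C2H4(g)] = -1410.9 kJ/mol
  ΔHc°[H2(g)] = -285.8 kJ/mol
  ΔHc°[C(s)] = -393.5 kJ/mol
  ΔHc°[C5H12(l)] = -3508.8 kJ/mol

ΔHrxn = -347.9 kJ/mol

With combustion enthalpies, reactants minus products:
= [5·(-393.5) + 7·(-285.8) + 1·(-1299.5)] − [1·(-3508.8) + 1·(-1410.9)]
= -347.9 kJ/mol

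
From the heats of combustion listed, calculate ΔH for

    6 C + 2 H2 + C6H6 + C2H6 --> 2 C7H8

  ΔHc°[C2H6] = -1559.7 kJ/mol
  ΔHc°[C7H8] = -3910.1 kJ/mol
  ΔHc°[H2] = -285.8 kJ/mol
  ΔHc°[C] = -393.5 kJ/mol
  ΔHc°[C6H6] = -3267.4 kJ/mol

ΔH = 60.5 kJ/mol

Using ΔH = Σ nΔHc°(reactants) − Σ nΔHc°(products):
= [6·(-393.5) + 2·(-285.8) + 1·(-3267.4) + 1·(-1559.7)] − [2·(-3910.1)]
= 60.5 kJ/mol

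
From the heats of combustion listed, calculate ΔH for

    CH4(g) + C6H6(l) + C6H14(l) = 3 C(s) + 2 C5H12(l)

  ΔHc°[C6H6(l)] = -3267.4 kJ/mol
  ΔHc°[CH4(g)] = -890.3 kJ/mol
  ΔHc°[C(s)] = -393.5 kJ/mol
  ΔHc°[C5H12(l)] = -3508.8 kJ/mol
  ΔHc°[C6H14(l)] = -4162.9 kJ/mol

ΔH = -122.5 kJ/mol

Using ΔH = Σ nΔHc°(reactants) − Σ nΔHc°(products):
= [1·(-890.3) + 1·(-3267.4) + 1·(-4162.9)] − [3·(-393.5) + 2·(-3508.8)]
= -122.5 kJ/mol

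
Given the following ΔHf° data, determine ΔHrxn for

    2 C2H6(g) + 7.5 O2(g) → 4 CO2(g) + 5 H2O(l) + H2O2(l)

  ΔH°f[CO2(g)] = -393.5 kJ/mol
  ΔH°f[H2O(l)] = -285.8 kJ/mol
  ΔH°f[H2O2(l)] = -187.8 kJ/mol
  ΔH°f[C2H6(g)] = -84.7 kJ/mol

ΔHrxn = -3021.4 kJ/mol

Products: 4·(-393.5) + 5·(-285.8) + 1·(-187.8) = -3190.8
Reactants: 2·(-84.7) + 15/2·(+0.0) = -169.4
ΔHrxn = (-3190.8) − (-169.4) = -3021.4 kJ/mol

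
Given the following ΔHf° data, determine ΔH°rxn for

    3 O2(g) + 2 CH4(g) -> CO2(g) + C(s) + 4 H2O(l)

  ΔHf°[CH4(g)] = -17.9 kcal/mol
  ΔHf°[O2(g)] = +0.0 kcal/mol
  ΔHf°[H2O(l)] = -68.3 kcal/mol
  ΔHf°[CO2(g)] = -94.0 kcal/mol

ΔH°rxn = -331.4 kcal/mol

Products: 1·(-94.0) + 1·(+0.0) + 4·(-68.3) = -367.2
Reactants: 3·(+0.0) + 2·(-17.9) = -35.8
ΔH°rxn = (-367.2) − (-35.8) = -331.4 kcal/mol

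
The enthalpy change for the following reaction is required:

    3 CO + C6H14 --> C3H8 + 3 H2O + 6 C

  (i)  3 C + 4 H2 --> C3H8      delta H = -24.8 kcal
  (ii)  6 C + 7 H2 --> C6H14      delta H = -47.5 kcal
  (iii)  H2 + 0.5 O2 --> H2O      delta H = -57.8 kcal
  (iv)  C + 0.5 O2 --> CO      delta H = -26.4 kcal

(i) as written (C3H8 already on the product side): -24.8 kcal
(ii) reversed (reverse to put C6H14 on the reactant side): +47.5 kcal
(iii) × 3 (scale by 3 for the 3 H2O): (3)·(-57.8) = -173.4 kcal
(iv) reversed and × 3 (CO must end up as a reactant; ×3 to match 3 CO in the target): (-3)·(-26.4) = +79.2 kcal
Combining the equations, delta H = (1)·(-24.8) + (-1)·(-47.5) + (3)·(-57.8) + (-3)·(-26.4) = -71.5 kcal

delta H = -71.5 kcal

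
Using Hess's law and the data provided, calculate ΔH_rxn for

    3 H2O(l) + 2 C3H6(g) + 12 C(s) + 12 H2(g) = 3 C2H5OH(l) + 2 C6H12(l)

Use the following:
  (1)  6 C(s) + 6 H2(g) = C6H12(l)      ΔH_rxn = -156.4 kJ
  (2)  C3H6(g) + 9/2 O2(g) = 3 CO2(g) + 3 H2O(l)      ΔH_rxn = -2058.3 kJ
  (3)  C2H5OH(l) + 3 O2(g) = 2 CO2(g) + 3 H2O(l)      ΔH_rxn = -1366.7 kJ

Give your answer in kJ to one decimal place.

ΔH_rxn = -329.3 kJ

(1) × 2 (scale by 2 for the 2 C6H12(l)): (2)·(-156.4) = -312.8 kJ
(2) × 2 (scale by 2 for the 2 C3H6(g)): (2)·(-2058.3) = -4116.6 kJ
(3) reversed and × 3 (C2H5OH(l) must end up as a product; ×3 to match 3 C2H5OH(l) in the target): (-3)·(-1366.7) = +4100.1 kJ
ΔH_rxn = (-312.8) + (-4116.6) + (+4100.1) = -329.3 kJ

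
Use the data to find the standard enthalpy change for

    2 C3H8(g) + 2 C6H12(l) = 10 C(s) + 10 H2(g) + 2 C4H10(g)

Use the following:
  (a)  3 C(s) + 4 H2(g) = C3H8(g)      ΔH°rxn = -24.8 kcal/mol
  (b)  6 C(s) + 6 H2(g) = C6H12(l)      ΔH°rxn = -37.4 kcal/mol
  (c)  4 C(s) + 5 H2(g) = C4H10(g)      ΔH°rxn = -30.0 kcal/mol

(a) reversed and × 2: (-2)·(-24.8) = +49.6 kcal/mol
(b) reversed and × 2: (-2)·(-37.4) = +74.8 kcal/mol
(c) × 2: (2)·(-30.0) = -60.0 kcal/mol
By Hess's law, ΔH°rxn = (+49.6) + (+74.8) + (-60.0) = 64.4 kcal/mol

ΔH°rxn = 64.4 kcal/mol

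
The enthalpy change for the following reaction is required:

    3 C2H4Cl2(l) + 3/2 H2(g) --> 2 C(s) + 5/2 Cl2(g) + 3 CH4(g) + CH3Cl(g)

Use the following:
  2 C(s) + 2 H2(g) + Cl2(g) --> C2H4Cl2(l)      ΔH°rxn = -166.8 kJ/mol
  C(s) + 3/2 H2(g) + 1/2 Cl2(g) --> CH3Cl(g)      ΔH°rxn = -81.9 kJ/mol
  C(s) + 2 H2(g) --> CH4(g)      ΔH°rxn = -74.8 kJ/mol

equation 1 reversed and × 3: (-3)·(-166.8) = +500.4 kJ/mol
equation 2 as written: -81.9 kJ/mol
equation 3 × 3: (3)·(-74.8) = -224.4 kJ/mol
ΔH°rxn = (-3)·(-166.8) + (1)·(-81.9) + (3)·(-74.8) = 194.1 kJ/mol

ΔH°rxn = 194.1 kJ/mol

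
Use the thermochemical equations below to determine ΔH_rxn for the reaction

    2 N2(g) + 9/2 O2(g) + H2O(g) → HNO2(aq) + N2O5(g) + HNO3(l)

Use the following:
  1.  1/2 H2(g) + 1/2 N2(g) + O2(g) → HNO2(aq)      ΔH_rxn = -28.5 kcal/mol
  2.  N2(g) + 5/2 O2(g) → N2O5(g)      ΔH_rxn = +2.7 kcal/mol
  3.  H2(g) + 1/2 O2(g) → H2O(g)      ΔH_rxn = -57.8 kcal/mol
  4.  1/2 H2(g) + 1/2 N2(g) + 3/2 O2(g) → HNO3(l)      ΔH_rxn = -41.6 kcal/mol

ΔH_rxn = -9.6 kcal/mol

eq. 1 as written: -28.5 kcal/mol
eq. 2 as written: +2.7 kcal/mol
eq. 3 reversed: +57.8 kcal/mol
eq. 4 as written: -41.6 kcal/mol
ΔH_rxn = (1)·(-28.5) + (1)·(+2.7) + (-1)·(-57.8) + (1)·(-41.6) = -9.6 kcal/mol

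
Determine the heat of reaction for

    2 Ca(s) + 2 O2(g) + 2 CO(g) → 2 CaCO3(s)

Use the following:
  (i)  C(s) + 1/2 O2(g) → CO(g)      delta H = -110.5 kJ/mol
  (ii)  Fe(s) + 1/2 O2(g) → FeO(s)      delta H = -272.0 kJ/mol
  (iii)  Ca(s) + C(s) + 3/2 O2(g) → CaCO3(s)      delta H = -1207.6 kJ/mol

delta H = -2194.2 kJ/mol

(i) reversed and × 2 (CO(g) must end up as a reactant; scale by 2 for the 2 CO(g)): (-2)·(-110.5) = +221.0 kJ/mol
(ii): not needed (Fe(s) appears nowhere else).
(iii) × 2 (scale by 2 for the 2 CaCO3(s)): (2)·(-1207.6) = -2415.2 kJ/mol
delta H = (+221.0) + (-2415.2) = -2194.2 kJ/mol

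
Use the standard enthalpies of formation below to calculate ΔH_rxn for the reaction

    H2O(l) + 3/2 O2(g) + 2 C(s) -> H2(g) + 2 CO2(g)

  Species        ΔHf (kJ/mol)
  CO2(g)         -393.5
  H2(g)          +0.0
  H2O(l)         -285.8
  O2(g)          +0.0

ΔH_rxn = -501.2 kJ/mol

Products: 1·(+0.0) + 2·(-393.5) = -787.0
Reactants: 1·(-285.8) + 3/2·(+0.0) + 2·(+0.0) = -285.8
ΔH_rxn = (-787.0) − (-285.8) = -501.2 kJ/mol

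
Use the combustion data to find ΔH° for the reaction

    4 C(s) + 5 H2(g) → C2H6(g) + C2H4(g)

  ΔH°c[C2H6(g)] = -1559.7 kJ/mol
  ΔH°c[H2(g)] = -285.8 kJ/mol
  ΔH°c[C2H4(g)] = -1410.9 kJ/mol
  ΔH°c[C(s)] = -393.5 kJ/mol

ΔH° = -32.4 kJ/mol

With combustion enthalpies, reactants minus products:
= [4·(-393.5) + 5·(-285.8)] − [1·(-1559.7) + 1·(-1410.9)]
= -32.4 kJ/mol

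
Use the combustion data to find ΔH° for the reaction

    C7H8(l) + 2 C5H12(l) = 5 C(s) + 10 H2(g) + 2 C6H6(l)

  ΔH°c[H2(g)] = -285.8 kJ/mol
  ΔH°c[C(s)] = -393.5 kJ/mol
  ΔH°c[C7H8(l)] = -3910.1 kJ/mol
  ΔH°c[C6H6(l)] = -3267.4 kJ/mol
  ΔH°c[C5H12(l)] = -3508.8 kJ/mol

Using ΔH = Σ nΔHc°(reactants) − Σ nΔHc°(products):
= [1·(-3910.1) + 2·(-3508.8)] − [5·(-393.5) + 10·(-285.8) + 2·(-3267.4)]
= 432.6 kJ/mol

ΔH° = 432.6 kJ/mol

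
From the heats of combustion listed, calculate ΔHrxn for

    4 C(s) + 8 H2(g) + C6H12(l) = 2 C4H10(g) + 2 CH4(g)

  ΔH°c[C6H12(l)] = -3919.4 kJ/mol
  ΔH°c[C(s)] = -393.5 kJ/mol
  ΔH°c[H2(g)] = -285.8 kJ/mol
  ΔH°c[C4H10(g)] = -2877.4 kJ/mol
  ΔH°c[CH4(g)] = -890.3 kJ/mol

ΔHrxn = -244.4 kJ/mol

With combustion enthalpies, reactants minus products:
= [4·(-393.5) + 8·(-285.8) + 1·(-3919.4)] − [2·(-2877.4) + 2·(-890.3)]
= -244.4 kJ/mol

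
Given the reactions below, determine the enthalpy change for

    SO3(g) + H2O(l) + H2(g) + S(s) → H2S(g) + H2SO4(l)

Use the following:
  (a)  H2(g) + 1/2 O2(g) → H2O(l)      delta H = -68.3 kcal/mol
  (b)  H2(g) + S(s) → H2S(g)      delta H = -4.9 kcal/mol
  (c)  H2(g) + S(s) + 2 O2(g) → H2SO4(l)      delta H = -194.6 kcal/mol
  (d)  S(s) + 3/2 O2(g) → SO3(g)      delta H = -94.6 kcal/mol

(a) reversed (H2O(l) must end up as a reactant): +68.3 kcal/mol
(b) as written (H2S(g) already on the product side): -4.9 kcal/mol
(c) as written (H2SO4(l) already on the product side): -194.6 kcal/mol
(d) reversed (reverse to put SO3(g) on the reactant side): +94.6 kcal/mol
By Hess's law, delta H = (+68.3) + (-4.9) + (-194.6) + (+94.6) = -36.6 kcal/mol

delta H = -36.6 kcal/mol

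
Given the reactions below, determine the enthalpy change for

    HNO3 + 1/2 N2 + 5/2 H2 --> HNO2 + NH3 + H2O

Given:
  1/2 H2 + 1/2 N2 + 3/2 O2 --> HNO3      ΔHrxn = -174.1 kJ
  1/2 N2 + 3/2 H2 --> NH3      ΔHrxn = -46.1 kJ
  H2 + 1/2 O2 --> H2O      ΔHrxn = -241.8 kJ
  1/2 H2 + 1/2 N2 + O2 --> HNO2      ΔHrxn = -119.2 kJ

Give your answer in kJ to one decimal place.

ΔHrxn = -233.0 kJ

equation 1 reversed (HNO3 must end up as a reactant): +174.1 kJ
equation 2 as written (NH3 already on the product side): -46.1 kJ
equation 3 as written (H2O already on the product side): -241.8 kJ
equation 4 as written (HNO2 already on the product side): -119.2 kJ
Combining the equations, ΔHrxn = (-1)·(-174.1) + (1)·(-46.1) + (1)·(-241.8) + (1)·(-119.2) = -233.0 kJ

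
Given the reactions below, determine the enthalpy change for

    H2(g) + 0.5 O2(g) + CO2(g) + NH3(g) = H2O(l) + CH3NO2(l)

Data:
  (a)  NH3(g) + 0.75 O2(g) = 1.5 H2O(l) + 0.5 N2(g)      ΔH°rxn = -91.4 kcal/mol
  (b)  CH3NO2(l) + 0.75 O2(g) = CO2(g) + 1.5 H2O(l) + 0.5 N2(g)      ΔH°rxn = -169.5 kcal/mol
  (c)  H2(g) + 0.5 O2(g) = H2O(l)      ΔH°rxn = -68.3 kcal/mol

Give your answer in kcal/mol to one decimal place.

ΔH°rxn = 9.8 kcal/mol

(a) as written: -91.4 kcal/mol
(b) reversed: +169.5 kcal/mol
(c) as written: -68.3 kcal/mol
By Hess's law, ΔH°rxn = (1)·(-91.4) + (-1)·(-169.5) + (1)·(-68.3) = 9.8 kcal/mol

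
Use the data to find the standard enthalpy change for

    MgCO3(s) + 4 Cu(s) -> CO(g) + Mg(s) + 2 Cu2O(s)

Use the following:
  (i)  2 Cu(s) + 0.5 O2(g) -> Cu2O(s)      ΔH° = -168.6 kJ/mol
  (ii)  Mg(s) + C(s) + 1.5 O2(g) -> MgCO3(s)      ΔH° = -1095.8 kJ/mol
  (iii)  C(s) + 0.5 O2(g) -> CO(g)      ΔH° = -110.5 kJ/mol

ΔH° = 648.1 kJ/mol

(i) × 2: (2)·(-168.6) = -337.2 kJ/mol
(ii) reversed: +1095.8 kJ/mol
(iii) as written: -110.5 kJ/mol
By Hess's law, ΔH° = (2)·(-168.6) + (-1)·(-1095.8) + (1)·(-110.5) = 648.1 kJ/mol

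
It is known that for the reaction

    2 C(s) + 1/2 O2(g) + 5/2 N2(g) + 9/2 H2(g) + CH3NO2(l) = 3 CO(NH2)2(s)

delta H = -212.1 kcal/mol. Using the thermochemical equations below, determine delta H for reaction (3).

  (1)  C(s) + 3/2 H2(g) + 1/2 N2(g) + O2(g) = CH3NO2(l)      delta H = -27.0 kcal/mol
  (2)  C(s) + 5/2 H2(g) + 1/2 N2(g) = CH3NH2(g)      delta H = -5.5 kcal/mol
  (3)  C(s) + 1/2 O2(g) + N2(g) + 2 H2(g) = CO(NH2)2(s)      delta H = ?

delta H = -79.7 kcal/mol

(1) reversed: +27.0 kcal/mol
(2): not needed.
(3) × 3: contributes 3·x
-212.1 = (+27.0) + 3·x
x = (-212.1 − (+27.0)) / (3) = -79.7 kcal/mol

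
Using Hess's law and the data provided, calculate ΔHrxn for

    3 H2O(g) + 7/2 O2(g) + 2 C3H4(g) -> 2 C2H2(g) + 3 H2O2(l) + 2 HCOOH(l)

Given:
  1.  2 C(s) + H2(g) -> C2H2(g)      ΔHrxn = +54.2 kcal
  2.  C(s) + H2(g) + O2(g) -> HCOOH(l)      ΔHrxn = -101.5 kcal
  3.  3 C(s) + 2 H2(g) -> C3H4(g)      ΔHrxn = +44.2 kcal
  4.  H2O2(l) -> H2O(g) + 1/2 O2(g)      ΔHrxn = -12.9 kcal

ΔHrxn = -144.3 kcal

eq. 1 × 2: (2)·(+54.2) = +108.4 kcal
eq. 2 × 2: (2)·(-101.5) = -203.0 kcal
eq. 3 reversed and × 2: (-2)·(+44.2) = -88.4 kcal
eq. 4 reversed and × 3: (-3)·(-12.9) = +38.7 kcal
ΔHrxn = (2)·(+54.2) + (2)·(-101.5) + (-2)·(+44.2) + (-3)·(-12.9) = -144.3 kcal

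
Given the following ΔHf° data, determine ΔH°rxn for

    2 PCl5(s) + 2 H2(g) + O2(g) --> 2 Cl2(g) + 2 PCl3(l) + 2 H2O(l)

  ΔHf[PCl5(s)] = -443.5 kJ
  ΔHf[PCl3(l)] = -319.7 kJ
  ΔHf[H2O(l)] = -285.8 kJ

Products: 2·(+0.0) + 2·(-319.7) + 2·(-285.8) = -1211.0
Reactants: 2·(-443.5) + 2·(+0.0) + 1·(+0.0) = -887.0
ΔH°rxn = (-1211.0) − (-887.0) = -324.0 kJ

ΔH°rxn = -324.0 kJ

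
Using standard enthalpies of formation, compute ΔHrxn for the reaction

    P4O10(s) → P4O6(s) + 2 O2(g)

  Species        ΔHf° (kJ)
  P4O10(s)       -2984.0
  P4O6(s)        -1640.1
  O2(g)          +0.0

Products: 1·(-1640.1) + 2·(+0.0) = -1640.1
Reactants: 1·(-2984.0) = -2984.0
ΔHrxn = (-1640.1) − (-2984.0) = 1343.9 kJ

ΔHrxn = 1343.9 kJ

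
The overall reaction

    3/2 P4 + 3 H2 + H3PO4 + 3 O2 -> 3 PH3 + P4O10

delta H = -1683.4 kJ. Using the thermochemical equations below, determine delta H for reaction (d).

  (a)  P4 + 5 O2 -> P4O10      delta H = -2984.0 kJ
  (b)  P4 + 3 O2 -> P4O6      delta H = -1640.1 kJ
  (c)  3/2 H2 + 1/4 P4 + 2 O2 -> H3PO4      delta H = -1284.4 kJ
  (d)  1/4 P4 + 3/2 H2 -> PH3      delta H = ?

delta H = 5.4 kJ

(a) as written: -2984.0 kJ
(b): not needed.
(c) reversed: +1284.4 kJ
(d) × 3: contributes 3·x
-1683.4 = (-2984.0) + (+1284.4) + 3·x
x = (-1683.4 − (-1699.6)) / (3) = 5.4 kJ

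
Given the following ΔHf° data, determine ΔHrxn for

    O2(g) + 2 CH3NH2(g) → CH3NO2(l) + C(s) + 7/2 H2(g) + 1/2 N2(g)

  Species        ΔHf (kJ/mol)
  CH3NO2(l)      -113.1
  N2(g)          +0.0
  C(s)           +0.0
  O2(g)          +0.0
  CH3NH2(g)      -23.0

Products: 1·(-113.1) + 1·(+0.0) + 7/2·(+0.0) + 1/2·(+0.0) = -113.1
Reactants: 1·(+0.0) + 2·(-23.0) = -46.0
ΔHrxn = (-113.1) − (-46.0) = -67.1 kJ/mol

ΔHrxn = -67.1 kJ/mol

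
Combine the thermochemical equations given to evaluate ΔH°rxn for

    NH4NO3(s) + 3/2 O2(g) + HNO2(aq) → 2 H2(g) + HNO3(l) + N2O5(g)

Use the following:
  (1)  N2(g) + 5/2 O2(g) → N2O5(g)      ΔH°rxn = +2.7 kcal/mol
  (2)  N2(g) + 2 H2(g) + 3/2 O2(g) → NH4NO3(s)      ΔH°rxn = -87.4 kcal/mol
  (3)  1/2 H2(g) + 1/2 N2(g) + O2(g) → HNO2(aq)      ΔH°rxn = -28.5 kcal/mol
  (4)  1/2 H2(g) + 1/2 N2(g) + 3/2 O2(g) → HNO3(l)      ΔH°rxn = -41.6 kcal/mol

ΔH°rxn = 77.0 kcal/mol

(1) as written (N2O5(g) already on the product side): +2.7 kcal/mol
(2) reversed (reverse to put NH4NO3(s) on the reactant side): +87.4 kcal/mol
(3) reversed (HNO2(aq) must end up as a reactant): +28.5 kcal/mol
(4) as written (HNO3(l) already on the product side): -41.6 kcal/mol
Combining the equations, ΔH°rxn = (+2.7) + (+87.4) + (+28.5) + (-41.6) = 77.0 kcal/mol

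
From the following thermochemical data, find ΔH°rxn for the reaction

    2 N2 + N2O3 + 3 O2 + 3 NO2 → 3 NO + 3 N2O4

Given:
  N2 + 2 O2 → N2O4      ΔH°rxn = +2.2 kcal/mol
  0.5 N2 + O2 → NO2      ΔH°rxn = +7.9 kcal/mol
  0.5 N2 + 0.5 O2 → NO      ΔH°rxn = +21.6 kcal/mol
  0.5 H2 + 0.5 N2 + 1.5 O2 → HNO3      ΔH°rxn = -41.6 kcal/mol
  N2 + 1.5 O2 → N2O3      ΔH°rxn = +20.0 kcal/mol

ΔH°rxn = 27.7 kcal/mol

equation 1 × 3 (×3 to match 3 N2O4 in the target): (3)·(+2.2) = +6.6 kcal/mol
equation 2 reversed and × 3 (reverse to put NO2 on the reactant side; ×3 to match 3 NO2 in the target): (-3)·(+7.9) = -23.7 kcal/mol
equation 3 × 3 (scale by 3 for the 3 NO): (3)·(+21.6) = +64.8 kcal/mol
equation 4: not needed (H2 appears nowhere else).
equation 5 reversed (reverse to put N2O3 on the reactant side): -20.0 kcal/mol
ΔH°rxn = (3)·(+2.2) + (-3)·(+7.9) + (3)·(+21.6) + (-1)·(+20.0) = 27.7 kcal/mol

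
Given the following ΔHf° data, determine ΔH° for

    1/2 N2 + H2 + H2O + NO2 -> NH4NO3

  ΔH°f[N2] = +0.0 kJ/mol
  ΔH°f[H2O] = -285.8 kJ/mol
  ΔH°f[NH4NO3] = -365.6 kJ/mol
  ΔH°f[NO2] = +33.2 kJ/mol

ΔH° = -113.0 kJ/mol

ΔH°rxn = Σ nΔHf°(products) − Σ nΔHf°(reactants).
Products: 1·(-365.6) = -365.6
Reactants: 1/2·(+0.0) + 1·(+0.0) + 1·(-285.8) + 1·(+33.2) = -252.6
ΔH° = (-365.6) − (-252.6) = -113.0 kJ/mol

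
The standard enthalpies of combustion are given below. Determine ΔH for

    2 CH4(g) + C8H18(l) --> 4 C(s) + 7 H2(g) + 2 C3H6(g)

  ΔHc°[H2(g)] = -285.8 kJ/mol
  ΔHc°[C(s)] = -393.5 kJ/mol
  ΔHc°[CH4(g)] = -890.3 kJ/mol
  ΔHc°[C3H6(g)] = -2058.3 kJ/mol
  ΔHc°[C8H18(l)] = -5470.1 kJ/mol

ΔH = 440.5 kJ/mol

Using ΔH = Σ nΔHc°(reactants) − Σ nΔHc°(products):
= [2·(-890.3) + 1·(-5470.1)] − [4·(-393.5) + 7·(-285.8) + 2·(-2058.3)]
= 440.5 kJ/mol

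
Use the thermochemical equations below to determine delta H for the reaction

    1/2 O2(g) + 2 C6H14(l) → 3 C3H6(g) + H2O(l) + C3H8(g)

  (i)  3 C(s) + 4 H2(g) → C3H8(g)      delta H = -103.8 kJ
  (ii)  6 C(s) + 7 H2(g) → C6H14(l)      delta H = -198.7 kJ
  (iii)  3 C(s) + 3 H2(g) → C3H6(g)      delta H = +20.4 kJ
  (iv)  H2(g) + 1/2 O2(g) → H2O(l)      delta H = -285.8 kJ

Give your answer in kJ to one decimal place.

(i) as written: -103.8 kJ
(ii) reversed and × 2: (-2)·(-198.7) = +397.4 kJ
(iii) × 3: (3)·(+20.4) = +61.2 kJ
(iv) as written: -285.8 kJ
delta H = (1)·(-103.8) + (-2)·(-198.7) + (3)·(+20.4) + (1)·(-285.8) = 69.0 kJ

delta H = 69.0 kJ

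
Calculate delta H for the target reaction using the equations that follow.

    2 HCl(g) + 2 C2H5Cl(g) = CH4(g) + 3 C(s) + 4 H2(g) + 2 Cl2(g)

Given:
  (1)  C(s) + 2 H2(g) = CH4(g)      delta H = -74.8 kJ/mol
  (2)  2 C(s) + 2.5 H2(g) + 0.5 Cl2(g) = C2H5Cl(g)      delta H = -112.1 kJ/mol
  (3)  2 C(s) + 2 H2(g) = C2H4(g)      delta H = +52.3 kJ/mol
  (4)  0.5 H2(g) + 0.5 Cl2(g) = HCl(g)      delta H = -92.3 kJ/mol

delta H = 334.0 kJ/mol

(1) as written (CH4(g) already on the product side): -74.8 kJ/mol
(2) reversed and × 2 (C2H5Cl(g) must end up as a reactant; ×2 to match 2 C2H5Cl(g) in the target): (-2)·(-112.1) = +224.2 kJ/mol
(3): not needed (C2H4(g) appears nowhere else).
(4) reversed and × 2 (HCl(g) must end up as a reactant; scale by 2 for the 2 HCl(g)): (-2)·(-92.3) = +184.6 kJ/mol
Combining the equations, delta H = (-74.8) + (+224.2) + (+184.6) = 334.0 kJ/mol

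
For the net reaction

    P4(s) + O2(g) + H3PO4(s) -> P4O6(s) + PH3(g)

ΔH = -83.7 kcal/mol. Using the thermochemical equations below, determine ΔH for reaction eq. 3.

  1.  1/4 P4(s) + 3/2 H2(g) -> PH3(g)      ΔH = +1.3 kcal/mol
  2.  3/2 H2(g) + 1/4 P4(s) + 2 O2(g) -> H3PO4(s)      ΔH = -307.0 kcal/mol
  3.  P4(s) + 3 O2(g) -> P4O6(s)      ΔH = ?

ΔH = -392.0 kcal/mol

eq. 1 as written: +1.3 kcal/mol
eq. 2 reversed: +307.0 kcal/mol
eq. 3 as written: contributes x
-83.7 = (+1.3) + (+307.0) + x
x = (-83.7 − (+308.3)) / (1) = -392.0 kcal/mol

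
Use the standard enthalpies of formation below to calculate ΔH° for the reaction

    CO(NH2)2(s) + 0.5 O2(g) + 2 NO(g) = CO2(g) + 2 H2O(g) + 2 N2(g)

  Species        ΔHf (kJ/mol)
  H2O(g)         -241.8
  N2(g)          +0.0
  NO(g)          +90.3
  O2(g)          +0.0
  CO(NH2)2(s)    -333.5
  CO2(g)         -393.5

ΔH°rxn = Σ nΔHf°(products) − Σ nΔHf°(reactants).
Products: 1·(-393.5) + 2·(-241.8) + 2·(+0.0) = -877.1
Reactants: 1·(-333.5) + 1/2·(+0.0) + 2·(+90.3) = -152.9
ΔH° = (-877.1) − (-152.9) = -724.2 kJ/mol

ΔH° = -724.2 kJ/mol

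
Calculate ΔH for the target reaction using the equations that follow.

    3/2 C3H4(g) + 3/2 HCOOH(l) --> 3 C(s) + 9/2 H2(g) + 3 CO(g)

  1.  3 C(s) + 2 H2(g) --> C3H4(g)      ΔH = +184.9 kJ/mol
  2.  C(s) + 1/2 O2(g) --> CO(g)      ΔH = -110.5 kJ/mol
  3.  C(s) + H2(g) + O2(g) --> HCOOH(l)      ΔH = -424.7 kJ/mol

ΔH = 28.2 kJ/mol

eq. 1 reversed and × 3/2: (-3/2)·(+184.9) = -277.35 kJ/mol
eq. 2 × 3: (3)·(-110.5) = -331.5 kJ/mol
eq. 3 reversed and × 3/2: (-3/2)·(-424.7) = +637.05 kJ/mol
ΔH = (-277.35) + (-331.5) + (+637.05) = 28.2 kJ/mol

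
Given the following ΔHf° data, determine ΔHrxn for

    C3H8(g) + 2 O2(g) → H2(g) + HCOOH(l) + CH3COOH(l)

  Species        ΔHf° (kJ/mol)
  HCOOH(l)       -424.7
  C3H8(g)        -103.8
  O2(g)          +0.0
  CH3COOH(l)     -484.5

ΔHrxn = -805.4 kJ/mol

Products: 1·(+0.0) + 1·(-424.7) + 1·(-484.5) = -909.2
Reactants: 1·(-103.8) + 2·(+0.0) = -103.8
ΔHrxn = (-909.2) − (-103.8) = -805.4 kJ/mol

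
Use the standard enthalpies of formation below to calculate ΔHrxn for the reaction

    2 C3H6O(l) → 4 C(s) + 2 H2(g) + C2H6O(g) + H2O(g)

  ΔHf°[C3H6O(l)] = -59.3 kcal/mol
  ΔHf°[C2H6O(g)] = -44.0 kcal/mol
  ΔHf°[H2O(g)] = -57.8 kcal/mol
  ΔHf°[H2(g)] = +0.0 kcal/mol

ΔHrxn = 16.8 kcal/mol

ΔH°rxn = Σ nΔHf°(products) − Σ nΔHf°(reactants).
Products: 4·(+0.0) + 2·(+0.0) + 1·(-44.0) + 1·(-57.8) = -101.8
Reactants: 2·(-59.3) = -118.6
ΔHrxn = (-101.8) − (-118.6) = 16.8 kcal/mol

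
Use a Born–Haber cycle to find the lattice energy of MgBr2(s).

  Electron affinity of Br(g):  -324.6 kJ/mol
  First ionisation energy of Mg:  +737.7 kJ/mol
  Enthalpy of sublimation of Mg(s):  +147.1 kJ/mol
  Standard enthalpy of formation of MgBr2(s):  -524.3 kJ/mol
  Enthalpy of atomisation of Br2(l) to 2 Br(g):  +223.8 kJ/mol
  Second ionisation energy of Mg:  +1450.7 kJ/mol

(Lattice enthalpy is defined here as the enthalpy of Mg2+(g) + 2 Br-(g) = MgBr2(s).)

U = -2434.4 kJ/mol

ΔHf° = 1·ΔHsub + 1·(ΣIE) + 1·D(Br2) + 2·EA + U
-524.3 = 1·(+147.1) + 1·(+2188.4) + 1·(+223.8) + 2·(-324.6) + U
U = -524.3 − (+1910.1) = -2434.4 kJ/mol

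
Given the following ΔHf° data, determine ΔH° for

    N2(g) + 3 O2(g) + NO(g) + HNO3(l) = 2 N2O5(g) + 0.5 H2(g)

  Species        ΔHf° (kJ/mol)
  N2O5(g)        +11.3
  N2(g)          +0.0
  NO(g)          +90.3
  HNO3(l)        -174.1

Products: 2·(+11.3) + 1/2·(+0.0) = +22.6
Reactants: 1·(+0.0) + 3·(+0.0) + 1·(+90.3) + 1·(-174.1) = -83.8
ΔH° = (+22.6) − (-83.8) = 106.4 kJ/mol

ΔH° = 106.4 kJ/mol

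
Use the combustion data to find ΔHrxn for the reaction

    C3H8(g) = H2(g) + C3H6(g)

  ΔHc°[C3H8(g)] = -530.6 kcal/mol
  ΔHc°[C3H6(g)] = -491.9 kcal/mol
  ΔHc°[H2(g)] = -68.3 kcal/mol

ΔHrxn = 29.6 kcal/mol

With combustion enthalpies, reactants minus products:
= [1·(-530.6)] − [1·(-68.3) + 1·(-491.9)]
= 29.6 kcal/mol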